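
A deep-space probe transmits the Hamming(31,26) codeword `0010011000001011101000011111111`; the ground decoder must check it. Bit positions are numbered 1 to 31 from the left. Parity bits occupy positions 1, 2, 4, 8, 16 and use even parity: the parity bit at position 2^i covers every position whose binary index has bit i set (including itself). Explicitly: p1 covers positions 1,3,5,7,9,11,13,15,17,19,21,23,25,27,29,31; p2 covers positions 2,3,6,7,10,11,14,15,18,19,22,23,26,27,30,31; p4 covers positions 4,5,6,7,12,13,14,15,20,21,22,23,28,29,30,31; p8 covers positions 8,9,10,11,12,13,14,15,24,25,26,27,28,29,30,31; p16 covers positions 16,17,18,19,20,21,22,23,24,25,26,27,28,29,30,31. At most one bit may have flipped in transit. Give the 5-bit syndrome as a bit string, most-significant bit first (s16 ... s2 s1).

s1: b1⊕b3⊕b5⊕b7⊕b9⊕b11⊕b13⊕b15⊕b17⊕b19⊕b21⊕b23⊕b25⊕b27⊕b29⊕b31 = 0⊕1⊕0⊕1⊕0⊕0⊕1⊕1⊕1⊕1⊕0⊕0⊕1⊕1⊕1⊕1 = 0
s2: b2⊕b3⊕b6⊕b7⊕b10⊕b11⊕b14⊕b15⊕b18⊕b19⊕b22⊕b23⊕b26⊕b27⊕b30⊕b31 = 0⊕1⊕1⊕1⊕0⊕0⊕0⊕1⊕0⊕1⊕0⊕0⊕1⊕1⊕1⊕1 = 1
s4: b4⊕b5⊕b6⊕b7⊕b12⊕b13⊕b14⊕b15⊕b20⊕b21⊕b22⊕b23⊕b28⊕b29⊕b30⊕b31 = 0⊕0⊕1⊕1⊕0⊕1⊕0⊕1⊕0⊕0⊕0⊕0⊕1⊕1⊕1⊕1 = 0
s8: b8⊕b9⊕b10⊕b11⊕b12⊕b13⊕b14⊕b15⊕b24⊕b25⊕b26⊕b27⊕b28⊕b29⊕b30⊕b31 = 0⊕0⊕0⊕0⊕0⊕1⊕0⊕1⊕1⊕1⊕1⊕1⊕1⊕1⊕1⊕1 = 0
s16: b16⊕b17⊕b18⊕b19⊕b20⊕b21⊕b22⊕b23⊕b24⊕b25⊕b26⊕b27⊕b28⊕b29⊕b30⊕b31 = 1⊕1⊕0⊕1⊕0⊕0⊕0⊕0⊕1⊕1⊕1⊕1⊕1⊕1⊕1⊕1 = 1
Syndrome (s16...s1) = 10010 → position 18.

10010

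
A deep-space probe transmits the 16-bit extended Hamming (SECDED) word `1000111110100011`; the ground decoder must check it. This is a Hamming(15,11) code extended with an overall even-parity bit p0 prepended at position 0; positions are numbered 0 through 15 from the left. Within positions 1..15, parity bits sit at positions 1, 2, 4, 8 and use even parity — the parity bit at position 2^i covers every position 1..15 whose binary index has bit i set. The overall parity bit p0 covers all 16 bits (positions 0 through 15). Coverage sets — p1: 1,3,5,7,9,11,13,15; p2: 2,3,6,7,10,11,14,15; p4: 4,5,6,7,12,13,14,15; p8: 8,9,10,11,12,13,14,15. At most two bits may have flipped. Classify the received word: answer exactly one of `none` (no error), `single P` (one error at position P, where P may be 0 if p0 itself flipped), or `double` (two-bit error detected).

s1: b1⊕b3⊕b5⊕b7⊕b9⊕b11⊕b13⊕b15 = 0⊕0⊕1⊕1⊕0⊕0⊕0⊕1 = 1
s2: b2⊕b3⊕b6⊕b7⊕b10⊕b11⊕b14⊕b15 = 0⊕0⊕1⊕1⊕1⊕0⊕1⊕1 = 1
s4: b4⊕b5⊕b6⊕b7⊕b12⊕b13⊕b14⊕b15 = 1⊕1⊕1⊕1⊕0⊕0⊕1⊕1 = 0
s8: b8⊕b9⊕b10⊕b11⊕b12⊕b13⊕b14⊕b15 = 1⊕0⊕1⊕0⊕0⊕0⊕1⊕1 = 0
Syndrome (s8...s1) = 0011 → position 3.
Overall parity (XOR of all 16 bits, including p0): 1⊕0⊕0⊕0⊕1⊕1⊕1⊕1⊕1⊕0⊕1⊕0⊕0⊕0⊕1⊕1 = 1
Overall=1, syndrome position=3 → single-bit error at position 3.

single 3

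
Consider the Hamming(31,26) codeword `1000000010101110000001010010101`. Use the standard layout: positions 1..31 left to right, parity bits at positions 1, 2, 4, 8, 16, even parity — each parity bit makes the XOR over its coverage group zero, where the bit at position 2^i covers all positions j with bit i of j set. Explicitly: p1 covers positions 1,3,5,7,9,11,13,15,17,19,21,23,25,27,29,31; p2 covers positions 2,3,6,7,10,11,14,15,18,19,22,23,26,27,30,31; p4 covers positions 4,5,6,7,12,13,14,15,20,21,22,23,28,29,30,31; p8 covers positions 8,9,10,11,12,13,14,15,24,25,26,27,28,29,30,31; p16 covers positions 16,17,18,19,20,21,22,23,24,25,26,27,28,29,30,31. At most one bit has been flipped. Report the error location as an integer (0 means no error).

s1: b1⊕b3⊕b5⊕b7⊕b9⊕b11⊕b13⊕b15⊕b17⊕b19⊕b21⊕b23⊕b25⊕b27⊕b29⊕b31 = 1⊕0⊕0⊕0⊕1⊕1⊕1⊕1⊕0⊕0⊕0⊕0⊕0⊕1⊕1⊕1 = 0
s2: b2⊕b3⊕b6⊕b7⊕b10⊕b11⊕b14⊕b15⊕b18⊕b19⊕b22⊕b23⊕b26⊕b27⊕b30⊕b31 = 0⊕0⊕0⊕0⊕0⊕1⊕1⊕1⊕0⊕0⊕1⊕0⊕0⊕1⊕0⊕1 = 0
s4: b4⊕b5⊕b6⊕b7⊕b12⊕b13⊕b14⊕b15⊕b20⊕b21⊕b22⊕b23⊕b28⊕b29⊕b30⊕b31 = 0⊕0⊕0⊕0⊕0⊕1⊕1⊕1⊕0⊕0⊕1⊕0⊕0⊕1⊕0⊕1 = 0
s8: b8⊕b9⊕b10⊕b11⊕b12⊕b13⊕b14⊕b15⊕b24⊕b25⊕b26⊕b27⊕b28⊕b29⊕b30⊕b31 = 0⊕1⊕0⊕1⊕0⊕1⊕1⊕1⊕1⊕0⊕0⊕1⊕0⊕1⊕0⊕1 = 1
s16: b16⊕b17⊕b18⊕b19⊕b20⊕b21⊕b22⊕b23⊕b24⊕b25⊕b26⊕b27⊕b28⊕b29⊕b30⊕b31 = 0⊕0⊕0⊕0⊕0⊕0⊕1⊕0⊕1⊕0⊕0⊕1⊕0⊕1⊕0⊕1 = 1
Syndrome (s16...s1) = 11000 → position 24.

24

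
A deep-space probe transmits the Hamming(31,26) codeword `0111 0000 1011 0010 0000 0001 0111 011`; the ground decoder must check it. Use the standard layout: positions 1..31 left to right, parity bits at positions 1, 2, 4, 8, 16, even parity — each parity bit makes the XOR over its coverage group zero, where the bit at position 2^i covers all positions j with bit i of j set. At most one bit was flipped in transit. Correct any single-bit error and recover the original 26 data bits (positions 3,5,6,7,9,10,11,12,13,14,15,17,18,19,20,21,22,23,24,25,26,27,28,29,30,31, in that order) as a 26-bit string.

s1: b1⊕b3⊕b5⊕b7⊕b9⊕b11⊕b13⊕b15⊕b17⊕b19⊕b21⊕b23⊕b25⊕b27⊕b29⊕b31 = 0⊕1⊕0⊕0⊕1⊕1⊕0⊕1⊕0⊕0⊕0⊕0⊕0⊕1⊕0⊕1 = 0
s2: b2⊕b3⊕b6⊕b7⊕b10⊕b11⊕b14⊕b15⊕b18⊕b19⊕b22⊕b23⊕b26⊕b27⊕b30⊕b31 = 1⊕1⊕0⊕0⊕0⊕1⊕0⊕1⊕0⊕0⊕0⊕0⊕1⊕1⊕1⊕1 = 0
s4: b4⊕b5⊕b6⊕b7⊕b12⊕b13⊕b14⊕b15⊕b20⊕b21⊕b22⊕b23⊕b28⊕b29⊕b30⊕b31 = 1⊕0⊕0⊕0⊕1⊕0⊕0⊕1⊕0⊕0⊕0⊕0⊕1⊕0⊕1⊕1 = 0
s8: b8⊕b9⊕b10⊕b11⊕b12⊕b13⊕b14⊕b15⊕b24⊕b25⊕b26⊕b27⊕b28⊕b29⊕b30⊕b31 = 0⊕1⊕0⊕1⊕1⊕0⊕0⊕1⊕1⊕0⊕1⊕1⊕1⊕0⊕1⊕1 = 0
s16: b16⊕b17⊕b18⊕b19⊕b20⊕b21⊕b22⊕b23⊕b24⊕b25⊕b26⊕b27⊕b28⊕b29⊕b30⊕b31 = 0⊕0⊕0⊕0⊕0⊕0⊕0⊕0⊕1⊕0⊕1⊕1⊕1⊕0⊕1⊕1 = 0
Syndrome (s16...s1) = 00000 → position 0 (no error).
No correction needed.
Data bits at positions 3,5,6,7,9,10,11,12,13,14,15,17,18,19,20,21,22,23,24,25,26,27,28,29,30,31: 10001011001000000010111011

10001011001000000010111011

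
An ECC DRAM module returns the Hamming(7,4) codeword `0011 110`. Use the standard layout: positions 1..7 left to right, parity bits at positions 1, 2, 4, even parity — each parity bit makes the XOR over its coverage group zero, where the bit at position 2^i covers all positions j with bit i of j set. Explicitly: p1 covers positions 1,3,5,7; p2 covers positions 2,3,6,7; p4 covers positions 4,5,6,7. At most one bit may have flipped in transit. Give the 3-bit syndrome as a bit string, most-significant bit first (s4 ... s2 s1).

s1: b1⊕b3⊕b5⊕b7 = 0⊕1⊕1⊕0 = 0
s2: b2⊕b3⊕b6⊕b7 = 0⊕1⊕1⊕0 = 0
s4: b4⊕b5⊕b6⊕b7 = 1⊕1⊕1⊕0 = 1
Syndrome (s4...s1) = 100 → position 4.

100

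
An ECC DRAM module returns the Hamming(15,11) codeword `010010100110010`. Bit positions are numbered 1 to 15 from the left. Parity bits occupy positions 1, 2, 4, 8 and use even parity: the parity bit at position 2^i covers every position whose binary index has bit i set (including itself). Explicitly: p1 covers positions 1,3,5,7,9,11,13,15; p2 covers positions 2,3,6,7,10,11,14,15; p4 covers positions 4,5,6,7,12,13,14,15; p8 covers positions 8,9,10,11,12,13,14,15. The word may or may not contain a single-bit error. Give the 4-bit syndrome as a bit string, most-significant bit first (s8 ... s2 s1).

s1: b1⊕b3⊕b5⊕b7⊕b9⊕b11⊕b13⊕b15 = 0⊕0⊕1⊕1⊕0⊕1⊕0⊕0 = 1
s2: b2⊕b3⊕b6⊕b7⊕b10⊕b11⊕b14⊕b15 = 1⊕0⊕0⊕1⊕1⊕1⊕1⊕0 = 1
s4: b4⊕b5⊕b6⊕b7⊕b12⊕b13⊕b14⊕b15 = 0⊕1⊕0⊕1⊕0⊕0⊕1⊕0 = 1
s8: b8⊕b9⊕b10⊕b11⊕b12⊕b13⊕b14⊕b15 = 0⊕0⊕1⊕1⊕0⊕0⊕1⊕0 = 1
Syndrome (s8...s1) = 1111 → position 15.

1111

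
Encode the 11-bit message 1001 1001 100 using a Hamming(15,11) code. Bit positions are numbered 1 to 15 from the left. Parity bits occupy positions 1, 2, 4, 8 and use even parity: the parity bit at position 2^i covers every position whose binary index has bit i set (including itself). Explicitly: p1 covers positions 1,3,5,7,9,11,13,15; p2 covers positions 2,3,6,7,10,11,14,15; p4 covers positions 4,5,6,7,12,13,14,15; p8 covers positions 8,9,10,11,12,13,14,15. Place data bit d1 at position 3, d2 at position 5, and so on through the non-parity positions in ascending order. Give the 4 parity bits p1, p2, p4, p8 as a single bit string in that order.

0011

Place data bits at non-power-of-two positions: b3=1, b5=0, b6=0, b7=1, b9=1, b10=0, b11=0, b12=1, b13=1, b14=0, b15=0.
p1 = XOR of data positions {3,5,7,9,11,13,15} = 1⊕0⊕1⊕1⊕0⊕1⊕0 = 0
p2 = XOR of data positions {3,6,7,10,11,14,15} = 1⊕0⊕1⊕0⊕0⊕0⊕0 = 0
p4 = XOR of data positions {5,6,7,12,13,14,15} = 0⊕0⊕1⊕1⊕1⊕0⊕0 = 1
p8 = XOR of data positions {9,10,11,12,13,14,15} = 1⊕0⊕0⊕1⊕1⊕0⊕0 = 1
Parity bits p1,p2,p4,p8 = 0011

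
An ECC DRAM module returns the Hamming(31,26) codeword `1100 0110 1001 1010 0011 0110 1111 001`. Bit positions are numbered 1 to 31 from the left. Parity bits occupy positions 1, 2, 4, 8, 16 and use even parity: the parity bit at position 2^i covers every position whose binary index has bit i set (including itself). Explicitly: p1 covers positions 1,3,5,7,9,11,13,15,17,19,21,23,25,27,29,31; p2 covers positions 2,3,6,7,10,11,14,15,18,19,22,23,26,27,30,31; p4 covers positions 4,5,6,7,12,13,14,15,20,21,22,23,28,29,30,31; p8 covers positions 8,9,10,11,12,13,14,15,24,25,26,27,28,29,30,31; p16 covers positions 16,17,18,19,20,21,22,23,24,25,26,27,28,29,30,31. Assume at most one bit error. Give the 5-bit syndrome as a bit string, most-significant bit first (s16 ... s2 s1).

11000

s1: b1⊕b3⊕b5⊕b7⊕b9⊕b11⊕b13⊕b15⊕b17⊕b19⊕b21⊕b23⊕b25⊕b27⊕b29⊕b31 = 1⊕0⊕0⊕1⊕1⊕0⊕1⊕1⊕0⊕1⊕0⊕1⊕1⊕1⊕0⊕1 = 0
s2: b2⊕b3⊕b6⊕b7⊕b10⊕b11⊕b14⊕b15⊕b18⊕b19⊕b22⊕b23⊕b26⊕b27⊕b30⊕b31 = 1⊕0⊕1⊕1⊕0⊕0⊕0⊕1⊕0⊕1⊕1⊕1⊕1⊕1⊕0⊕1 = 0
s4: b4⊕b5⊕b6⊕b7⊕b12⊕b13⊕b14⊕b15⊕b20⊕b21⊕b22⊕b23⊕b28⊕b29⊕b30⊕b31 = 0⊕0⊕1⊕1⊕1⊕1⊕0⊕1⊕1⊕0⊕1⊕1⊕1⊕0⊕0⊕1 = 0
s8: b8⊕b9⊕b10⊕b11⊕b12⊕b13⊕b14⊕b15⊕b24⊕b25⊕b26⊕b27⊕b28⊕b29⊕b30⊕b31 = 0⊕1⊕0⊕0⊕1⊕1⊕0⊕1⊕0⊕1⊕1⊕1⊕1⊕0⊕0⊕1 = 1
s16: b16⊕b17⊕b18⊕b19⊕b20⊕b21⊕b22⊕b23⊕b24⊕b25⊕b26⊕b27⊕b28⊕b29⊕b30⊕b31 = 0⊕0⊕0⊕1⊕1⊕0⊕1⊕1⊕0⊕1⊕1⊕1⊕1⊕0⊕0⊕1 = 1
Syndrome (s16...s1) = 11000 → position 24.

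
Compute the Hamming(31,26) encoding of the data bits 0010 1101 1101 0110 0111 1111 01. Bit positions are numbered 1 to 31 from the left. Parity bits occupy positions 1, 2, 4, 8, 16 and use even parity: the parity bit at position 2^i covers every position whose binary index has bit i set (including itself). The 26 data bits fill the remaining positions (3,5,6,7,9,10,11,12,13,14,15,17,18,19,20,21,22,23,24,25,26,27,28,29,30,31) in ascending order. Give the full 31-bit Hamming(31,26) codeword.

Place data bits at non-power-of-two positions: b3=0, b5=0, b6=1, b7=0, b9=1, b10=1, b11=0, b12=1, b13=1, b14=1, b15=0, b17=1, b18=0, b19=1, b20=1, b21=0, b22=0, b23=1, b24=1, b25=1, b26=1, b27=1, b28=1, b29=1, b30=0, b31=1.
p1 = XOR of data positions {3,5,7,9,11,13,15,17,19,21,23,25,27,29,31} = 0⊕0⊕0⊕1⊕0⊕1⊕0⊕1⊕1⊕0⊕1⊕1⊕1⊕1⊕1 = 1
p2 = XOR of data positions {3,6,7,10,11,14,15,18,19,22,23,26,27,30,31} = 0⊕1⊕0⊕1⊕0⊕1⊕0⊕0⊕1⊕0⊕1⊕1⊕1⊕0⊕1 = 0
p4 = XOR of data positions {5,6,7,12,13,14,15,20,21,22,23,28,29,30,31} = 0⊕1⊕0⊕1⊕1⊕1⊕0⊕1⊕0⊕0⊕1⊕1⊕1⊕0⊕1 = 1
p8 = XOR of data positions {9,10,11,12,13,14,15,24,25,26,27,28,29,30,31} = 1⊕1⊕0⊕1⊕1⊕1⊕0⊕1⊕1⊕1⊕1⊕1⊕1⊕0⊕1 = 0
p16 = XOR of data positions {17,18,19,20,21,22,23,24,25,26,27,28,29,30,31} = 1⊕0⊕1⊕1⊕0⊕0⊕1⊕1⊕1⊕1⊕1⊕1⊕1⊕0⊕1 = 1
Codeword b1..b31 = 1001010011011101101100111111101

1001010011011101101100111111101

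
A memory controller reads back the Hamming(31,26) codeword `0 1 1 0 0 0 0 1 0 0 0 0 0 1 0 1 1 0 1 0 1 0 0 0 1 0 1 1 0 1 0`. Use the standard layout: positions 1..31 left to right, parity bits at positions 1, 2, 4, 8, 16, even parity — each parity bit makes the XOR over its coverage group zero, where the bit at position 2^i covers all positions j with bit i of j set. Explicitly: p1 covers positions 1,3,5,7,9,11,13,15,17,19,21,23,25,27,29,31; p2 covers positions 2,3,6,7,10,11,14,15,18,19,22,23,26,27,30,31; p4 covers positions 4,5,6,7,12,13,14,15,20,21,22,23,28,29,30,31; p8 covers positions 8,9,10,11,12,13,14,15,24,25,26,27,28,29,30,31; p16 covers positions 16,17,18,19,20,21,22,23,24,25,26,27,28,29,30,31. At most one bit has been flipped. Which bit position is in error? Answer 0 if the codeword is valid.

0

s1: b1⊕b3⊕b5⊕b7⊕b9⊕b11⊕b13⊕b15⊕b17⊕b19⊕b21⊕b23⊕b25⊕b27⊕b29⊕b31 = 0⊕1⊕0⊕0⊕0⊕0⊕0⊕0⊕1⊕1⊕1⊕0⊕1⊕1⊕0⊕0 = 0
s2: b2⊕b3⊕b6⊕b7⊕b10⊕b11⊕b14⊕b15⊕b18⊕b19⊕b22⊕b23⊕b26⊕b27⊕b30⊕b31 = 1⊕1⊕0⊕0⊕0⊕0⊕1⊕0⊕0⊕1⊕0⊕0⊕0⊕1⊕1⊕0 = 0
s4: b4⊕b5⊕b6⊕b7⊕b12⊕b13⊕b14⊕b15⊕b20⊕b21⊕b22⊕b23⊕b28⊕b29⊕b30⊕b31 = 0⊕0⊕0⊕0⊕0⊕0⊕1⊕0⊕0⊕1⊕0⊕0⊕1⊕0⊕1⊕0 = 0
s8: b8⊕b9⊕b10⊕b11⊕b12⊕b13⊕b14⊕b15⊕b24⊕b25⊕b26⊕b27⊕b28⊕b29⊕b30⊕b31 = 1⊕0⊕0⊕0⊕0⊕0⊕1⊕0⊕0⊕1⊕0⊕1⊕1⊕0⊕1⊕0 = 0
s16: b16⊕b17⊕b18⊕b19⊕b20⊕b21⊕b22⊕b23⊕b24⊕b25⊕b26⊕b27⊕b28⊕b29⊕b30⊕b31 = 1⊕1⊕0⊕1⊕0⊕1⊕0⊕0⊕0⊕1⊕0⊕1⊕1⊕0⊕1⊕0 = 0
Syndrome (s16...s1) = 00000 → position 0 (no error).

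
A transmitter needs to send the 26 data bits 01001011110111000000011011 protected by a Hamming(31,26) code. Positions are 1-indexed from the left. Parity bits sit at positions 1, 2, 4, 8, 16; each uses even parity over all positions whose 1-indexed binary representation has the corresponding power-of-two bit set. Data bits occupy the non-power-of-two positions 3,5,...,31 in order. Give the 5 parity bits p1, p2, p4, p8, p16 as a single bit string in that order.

01111

Place data bits at non-power-of-two positions: b3=0, b5=1, b6=0, b7=0, b9=1, b10=0, b11=1, b12=1, b13=1, b14=1, b15=0, b17=1, b18=1, b19=1, b20=0, b21=0, b22=0, b23=0, b24=0, b25=0, b26=0, b27=1, b28=1, b29=0, b30=1, b31=1.
p1 = XOR of data positions {3,5,7,9,11,13,15,17,19,21,23,25,27,29,31} = 0⊕1⊕0⊕1⊕1⊕1⊕0⊕1⊕1⊕0⊕0⊕0⊕1⊕0⊕1 = 0
p2 = XOR of data positions {3,6,7,10,11,14,15,18,19,22,23,26,27,30,31} = 0⊕0⊕0⊕0⊕1⊕1⊕0⊕1⊕1⊕0⊕0⊕0⊕1⊕1⊕1 = 1
p4 = XOR of data positions {5,6,7,12,13,14,15,20,21,22,23,28,29,30,31} = 1⊕0⊕0⊕1⊕1⊕1⊕0⊕0⊕0⊕0⊕0⊕1⊕0⊕1⊕1 = 1
p8 = XOR of data positions {9,10,11,12,13,14,15,24,25,26,27,28,29,30,31} = 1⊕0⊕1⊕1⊕1⊕1⊕0⊕0⊕0⊕0⊕1⊕1⊕0⊕1⊕1 = 1
p16 = XOR of data positions {17,18,19,20,21,22,23,24,25,26,27,28,29,30,31} = 1⊕1⊕1⊕0⊕0⊕0⊕0⊕0⊕0⊕0⊕1⊕1⊕0⊕1⊕1 = 1
Parity bits p1,p2,p4,p8,p16 = 01111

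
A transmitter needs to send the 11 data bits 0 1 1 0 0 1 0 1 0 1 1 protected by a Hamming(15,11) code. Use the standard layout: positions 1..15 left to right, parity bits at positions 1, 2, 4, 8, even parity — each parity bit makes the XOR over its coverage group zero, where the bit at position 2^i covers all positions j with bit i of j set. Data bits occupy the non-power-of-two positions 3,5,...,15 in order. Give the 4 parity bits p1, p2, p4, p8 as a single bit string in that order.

0010

Place data bits at non-power-of-two positions: b3=0, b5=1, b6=1, b7=0, b9=0, b10=1, b11=0, b12=1, b13=0, b14=1, b15=1.
p1 = XOR of data positions {3,5,7,9,11,13,15} = 0⊕1⊕0⊕0⊕0⊕0⊕1 = 0
p2 = XOR of data positions {3,6,7,10,11,14,15} = 0⊕1⊕0⊕1⊕0⊕1⊕1 = 0
p4 = XOR of data positions {5,6,7,12,13,14,15} = 1⊕1⊕0⊕1⊕0⊕1⊕1 = 1
p8 = XOR of data positions {9,10,11,12,13,14,15} = 0⊕1⊕0⊕1⊕0⊕1⊕1 = 0
Parity bits p1,p2,p4,p8 = 0010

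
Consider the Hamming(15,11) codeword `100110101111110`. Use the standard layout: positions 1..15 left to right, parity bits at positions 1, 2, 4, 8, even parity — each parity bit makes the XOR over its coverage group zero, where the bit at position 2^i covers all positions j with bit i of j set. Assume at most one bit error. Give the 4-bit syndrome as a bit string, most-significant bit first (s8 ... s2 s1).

0000

s1: b1⊕b3⊕b5⊕b7⊕b9⊕b11⊕b13⊕b15 = 1⊕0⊕1⊕1⊕1⊕1⊕1⊕0 = 0
s2: b2⊕b3⊕b6⊕b7⊕b10⊕b11⊕b14⊕b15 = 0⊕0⊕0⊕1⊕1⊕1⊕1⊕0 = 0
s4: b4⊕b5⊕b6⊕b7⊕b12⊕b13⊕b14⊕b15 = 1⊕1⊕0⊕1⊕1⊕1⊕1⊕0 = 0
s8: b8⊕b9⊕b10⊕b11⊕b12⊕b13⊕b14⊕b15 = 0⊕1⊕1⊕1⊕1⊕1⊕1⊕0 = 0
Syndrome (s8...s1) = 0000 → position 0 (no error).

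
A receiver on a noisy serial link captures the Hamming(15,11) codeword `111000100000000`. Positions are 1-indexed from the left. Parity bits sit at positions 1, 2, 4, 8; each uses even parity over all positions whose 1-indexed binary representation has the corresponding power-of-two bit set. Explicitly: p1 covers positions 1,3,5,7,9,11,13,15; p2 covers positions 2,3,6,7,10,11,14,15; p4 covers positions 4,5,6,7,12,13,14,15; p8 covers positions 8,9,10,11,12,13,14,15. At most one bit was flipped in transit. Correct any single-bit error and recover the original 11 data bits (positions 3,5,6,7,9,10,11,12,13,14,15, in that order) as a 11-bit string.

10000000000

s1: b1⊕b3⊕b5⊕b7⊕b9⊕b11⊕b13⊕b15 = 1⊕1⊕0⊕1⊕0⊕0⊕0⊕0 = 1
s2: b2⊕b3⊕b6⊕b7⊕b10⊕b11⊕b14⊕b15 = 1⊕1⊕0⊕1⊕0⊕0⊕0⊕0 = 1
s4: b4⊕b5⊕b6⊕b7⊕b12⊕b13⊕b14⊕b15 = 0⊕0⊕0⊕1⊕0⊕0⊕0⊕0 = 1
s8: b8⊕b9⊕b10⊕b11⊕b12⊕b13⊕b14⊕b15 = 0⊕0⊕0⊕0⊕0⊕0⊕0⊕0 = 0
Syndrome (s8...s1) = 0111 → position 7.
Flip bit 7: corrected codeword = 111000000000000
Data bits at positions 3,5,6,7,9,10,11,12,13,14,15: 10000000000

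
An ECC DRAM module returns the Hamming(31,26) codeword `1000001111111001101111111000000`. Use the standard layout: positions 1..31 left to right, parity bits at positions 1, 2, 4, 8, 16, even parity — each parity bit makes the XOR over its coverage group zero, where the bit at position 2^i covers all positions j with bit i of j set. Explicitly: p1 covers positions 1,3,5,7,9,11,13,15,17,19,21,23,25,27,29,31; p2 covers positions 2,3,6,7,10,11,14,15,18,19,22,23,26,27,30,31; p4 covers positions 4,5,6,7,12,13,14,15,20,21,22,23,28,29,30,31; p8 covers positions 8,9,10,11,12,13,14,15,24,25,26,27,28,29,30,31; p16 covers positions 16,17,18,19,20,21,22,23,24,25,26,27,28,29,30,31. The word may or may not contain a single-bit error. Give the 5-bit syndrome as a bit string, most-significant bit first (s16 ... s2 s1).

10100

s1: b1⊕b3⊕b5⊕b7⊕b9⊕b11⊕b13⊕b15⊕b17⊕b19⊕b21⊕b23⊕b25⊕b27⊕b29⊕b31 = 1⊕0⊕0⊕1⊕1⊕1⊕1⊕0⊕1⊕1⊕1⊕1⊕1⊕0⊕0⊕0 = 0
s2: b2⊕b3⊕b6⊕b7⊕b10⊕b11⊕b14⊕b15⊕b18⊕b19⊕b22⊕b23⊕b26⊕b27⊕b30⊕b31 = 0⊕0⊕0⊕1⊕1⊕1⊕0⊕0⊕0⊕1⊕1⊕1⊕0⊕0⊕0⊕0 = 0
s4: b4⊕b5⊕b6⊕b7⊕b12⊕b13⊕b14⊕b15⊕b20⊕b21⊕b22⊕b23⊕b28⊕b29⊕b30⊕b31 = 0⊕0⊕0⊕1⊕1⊕1⊕0⊕0⊕1⊕1⊕1⊕1⊕0⊕0⊕0⊕0 = 1
s8: b8⊕b9⊕b10⊕b11⊕b12⊕b13⊕b14⊕b15⊕b24⊕b25⊕b26⊕b27⊕b28⊕b29⊕b30⊕b31 = 1⊕1⊕1⊕1⊕1⊕1⊕0⊕0⊕1⊕1⊕0⊕0⊕0⊕0⊕0⊕0 = 0
s16: b16⊕b17⊕b18⊕b19⊕b20⊕b21⊕b22⊕b23⊕b24⊕b25⊕b26⊕b27⊕b28⊕b29⊕b30⊕b31 = 1⊕1⊕0⊕1⊕1⊕1⊕1⊕1⊕1⊕1⊕0⊕0⊕0⊕0⊕0⊕0 = 1
Syndrome (s16...s1) = 10100 → position 20.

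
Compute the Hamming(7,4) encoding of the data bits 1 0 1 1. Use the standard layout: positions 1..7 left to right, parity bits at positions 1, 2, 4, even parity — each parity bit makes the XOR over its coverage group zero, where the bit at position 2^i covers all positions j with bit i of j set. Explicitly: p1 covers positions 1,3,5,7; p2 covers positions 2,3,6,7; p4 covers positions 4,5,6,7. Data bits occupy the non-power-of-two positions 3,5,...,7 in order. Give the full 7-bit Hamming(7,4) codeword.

0110011

Place data bits at non-power-of-two positions: b3=1, b5=0, b6=1, b7=1.
p1 = XOR of data positions {3,5,7} = 1⊕0⊕1 = 0
p2 = XOR of data positions {3,6,7} = 1⊕1⊕1 = 1
p4 = XOR of data positions {5,6,7} = 0⊕1⊕1 = 0
Codeword b1..b7 = 0110011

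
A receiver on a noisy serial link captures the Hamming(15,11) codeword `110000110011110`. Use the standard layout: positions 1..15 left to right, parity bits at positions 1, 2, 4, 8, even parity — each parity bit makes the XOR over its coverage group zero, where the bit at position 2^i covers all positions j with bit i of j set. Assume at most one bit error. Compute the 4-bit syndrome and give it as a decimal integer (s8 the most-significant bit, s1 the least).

s1: b1⊕b3⊕b5⊕b7⊕b9⊕b11⊕b13⊕b15 = 1⊕0⊕0⊕1⊕0⊕1⊕1⊕0 = 0
s2: b2⊕b3⊕b6⊕b7⊕b10⊕b11⊕b14⊕b15 = 1⊕0⊕0⊕1⊕0⊕1⊕1⊕0 = 0
s4: b4⊕b5⊕b6⊕b7⊕b12⊕b13⊕b14⊕b15 = 0⊕0⊕0⊕1⊕1⊕1⊕1⊕0 = 0
s8: b8⊕b9⊕b10⊕b11⊕b12⊕b13⊕b14⊕b15 = 1⊕0⊕0⊕1⊕1⊕1⊕1⊕0 = 1
Syndrome (s8...s1) = 1000 → position 8.

8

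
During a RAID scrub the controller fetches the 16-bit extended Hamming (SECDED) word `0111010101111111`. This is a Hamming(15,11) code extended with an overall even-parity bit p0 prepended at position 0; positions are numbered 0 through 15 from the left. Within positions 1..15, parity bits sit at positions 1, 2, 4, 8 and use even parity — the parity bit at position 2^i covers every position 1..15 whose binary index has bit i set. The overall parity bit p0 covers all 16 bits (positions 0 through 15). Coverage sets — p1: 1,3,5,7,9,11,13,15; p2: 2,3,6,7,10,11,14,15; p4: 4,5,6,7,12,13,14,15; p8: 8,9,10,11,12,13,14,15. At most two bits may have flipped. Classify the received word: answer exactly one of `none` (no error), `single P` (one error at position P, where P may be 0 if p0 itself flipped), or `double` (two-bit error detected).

double

s1: b1⊕b3⊕b5⊕b7⊕b9⊕b11⊕b13⊕b15 = 1⊕1⊕1⊕1⊕1⊕1⊕1⊕1 = 0
s2: b2⊕b3⊕b6⊕b7⊕b10⊕b11⊕b14⊕b15 = 1⊕1⊕0⊕1⊕1⊕1⊕1⊕1 = 1
s4: b4⊕b5⊕b6⊕b7⊕b12⊕b13⊕b14⊕b15 = 0⊕1⊕0⊕1⊕1⊕1⊕1⊕1 = 0
s8: b8⊕b9⊕b10⊕b11⊕b12⊕b13⊕b14⊕b15 = 0⊕1⊕1⊕1⊕1⊕1⊕1⊕1 = 1
Syndrome (s8...s1) = 1010 → position 10.
Overall parity (XOR of all 16 bits, including p0): 0⊕1⊕1⊕1⊕0⊕1⊕0⊕1⊕0⊕1⊕1⊕1⊕1⊕1⊕1⊕1 = 0
Overall=0, syndrome position=10 → double-bit error detected (uncorrectable).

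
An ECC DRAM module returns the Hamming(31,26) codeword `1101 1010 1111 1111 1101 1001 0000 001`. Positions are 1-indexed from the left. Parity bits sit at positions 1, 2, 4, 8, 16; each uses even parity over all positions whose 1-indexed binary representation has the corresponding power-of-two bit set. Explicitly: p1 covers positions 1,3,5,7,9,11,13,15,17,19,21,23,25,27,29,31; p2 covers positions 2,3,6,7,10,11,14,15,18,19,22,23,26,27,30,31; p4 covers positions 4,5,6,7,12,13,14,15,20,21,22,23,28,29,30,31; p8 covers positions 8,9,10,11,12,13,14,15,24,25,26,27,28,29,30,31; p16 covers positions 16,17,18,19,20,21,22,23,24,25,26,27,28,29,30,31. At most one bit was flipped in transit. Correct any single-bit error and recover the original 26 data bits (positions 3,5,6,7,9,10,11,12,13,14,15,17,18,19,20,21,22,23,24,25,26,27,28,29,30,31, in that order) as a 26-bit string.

s1: b1⊕b3⊕b5⊕b7⊕b9⊕b11⊕b13⊕b15⊕b17⊕b19⊕b21⊕b23⊕b25⊕b27⊕b29⊕b31 = 1⊕0⊕1⊕1⊕1⊕1⊕1⊕1⊕1⊕0⊕1⊕0⊕0⊕0⊕0⊕1 = 0
s2: b2⊕b3⊕b6⊕b7⊕b10⊕b11⊕b14⊕b15⊕b18⊕b19⊕b22⊕b23⊕b26⊕b27⊕b30⊕b31 = 1⊕0⊕0⊕1⊕1⊕1⊕1⊕1⊕1⊕0⊕0⊕0⊕0⊕0⊕0⊕1 = 0
s4: b4⊕b5⊕b6⊕b7⊕b12⊕b13⊕b14⊕b15⊕b20⊕b21⊕b22⊕b23⊕b28⊕b29⊕b30⊕b31 = 1⊕1⊕0⊕1⊕1⊕1⊕1⊕1⊕1⊕1⊕0⊕0⊕0⊕0⊕0⊕1 = 0
s8: b8⊕b9⊕b10⊕b11⊕b12⊕b13⊕b14⊕b15⊕b24⊕b25⊕b26⊕b27⊕b28⊕b29⊕b30⊕b31 = 0⊕1⊕1⊕1⊕1⊕1⊕1⊕1⊕1⊕0⊕0⊕0⊕0⊕0⊕0⊕1 = 1
s16: b16⊕b17⊕b18⊕b19⊕b20⊕b21⊕b22⊕b23⊕b24⊕b25⊕b26⊕b27⊕b28⊕b29⊕b30⊕b31 = 1⊕1⊕1⊕0⊕1⊕1⊕0⊕0⊕1⊕0⊕0⊕0⊕0⊕0⊕0⊕1 = 1
Syndrome (s16...s1) = 11000 → position 24.
Flip bit 24: corrected codeword = 1101101011111111110110000000001
Data bits at positions 3,5,6,7,9,10,11,12,13,14,15,17,18,19,20,21,22,23,24,25,26,27,28,29,30,31: 01011111111110110000000001

01011111111110110000000001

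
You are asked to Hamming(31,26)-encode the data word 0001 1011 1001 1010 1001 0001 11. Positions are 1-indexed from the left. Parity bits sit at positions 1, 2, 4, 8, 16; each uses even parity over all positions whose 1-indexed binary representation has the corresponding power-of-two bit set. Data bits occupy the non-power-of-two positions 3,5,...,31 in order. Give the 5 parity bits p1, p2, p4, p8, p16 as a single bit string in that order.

00000

Place data bits at non-power-of-two positions: b3=0, b5=0, b6=0, b7=1, b9=1, b10=0, b11=1, b12=1, b13=1, b14=0, b15=0, b17=1, b18=1, b19=0, b20=1, b21=0, b22=1, b23=0, b24=0, b25=1, b26=0, b27=0, b28=0, b29=1, b30=1, b31=1.
p1 = XOR of data positions {3,5,7,9,11,13,15,17,19,21,23,25,27,29,31} = 0⊕0⊕1⊕1⊕1⊕1⊕0⊕1⊕0⊕0⊕0⊕1⊕0⊕1⊕1 = 0
p2 = XOR of data positions {3,6,7,10,11,14,15,18,19,22,23,26,27,30,31} = 0⊕0⊕1⊕0⊕1⊕0⊕0⊕1⊕0⊕1⊕0⊕0⊕0⊕1⊕1 = 0
p4 = XOR of data positions {5,6,7,12,13,14,15,20,21,22,23,28,29,30,31} = 0⊕0⊕1⊕1⊕1⊕0⊕0⊕1⊕0⊕1⊕0⊕0⊕1⊕1⊕1 = 0
p8 = XOR of data positions {9,10,11,12,13,14,15,24,25,26,27,28,29,30,31} = 1⊕0⊕1⊕1⊕1⊕0⊕0⊕0⊕1⊕0⊕0⊕0⊕1⊕1⊕1 = 0
p16 = XOR of data positions {17,18,19,20,21,22,23,24,25,26,27,28,29,30,31} = 1⊕1⊕0⊕1⊕0⊕1⊕0⊕0⊕1⊕0⊕0⊕0⊕1⊕1⊕1 = 0
Parity bits p1,p2,p4,p8,p16 = 00000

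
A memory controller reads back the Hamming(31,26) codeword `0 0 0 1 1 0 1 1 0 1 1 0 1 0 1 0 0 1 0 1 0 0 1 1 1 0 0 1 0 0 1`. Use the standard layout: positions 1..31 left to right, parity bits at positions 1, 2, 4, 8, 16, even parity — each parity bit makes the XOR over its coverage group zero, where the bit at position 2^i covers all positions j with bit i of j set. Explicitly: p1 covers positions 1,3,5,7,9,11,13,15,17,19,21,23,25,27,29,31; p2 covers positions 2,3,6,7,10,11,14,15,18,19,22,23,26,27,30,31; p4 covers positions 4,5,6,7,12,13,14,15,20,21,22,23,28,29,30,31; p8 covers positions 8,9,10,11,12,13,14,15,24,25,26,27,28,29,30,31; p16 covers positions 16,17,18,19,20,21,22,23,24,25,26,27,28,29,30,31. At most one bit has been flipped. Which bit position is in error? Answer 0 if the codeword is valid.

30

s1: b1⊕b3⊕b5⊕b7⊕b9⊕b11⊕b13⊕b15⊕b17⊕b19⊕b21⊕b23⊕b25⊕b27⊕b29⊕b31 = 0⊕0⊕1⊕1⊕0⊕1⊕1⊕1⊕0⊕0⊕0⊕1⊕1⊕0⊕0⊕1 = 0
s2: b2⊕b3⊕b6⊕b7⊕b10⊕b11⊕b14⊕b15⊕b18⊕b19⊕b22⊕b23⊕b26⊕b27⊕b30⊕b31 = 0⊕0⊕0⊕1⊕1⊕1⊕0⊕1⊕1⊕0⊕0⊕1⊕0⊕0⊕0⊕1 = 1
s4: b4⊕b5⊕b6⊕b7⊕b12⊕b13⊕b14⊕b15⊕b20⊕b21⊕b22⊕b23⊕b28⊕b29⊕b30⊕b31 = 1⊕1⊕0⊕1⊕0⊕1⊕0⊕1⊕1⊕0⊕0⊕1⊕1⊕0⊕0⊕1 = 1
s8: b8⊕b9⊕b10⊕b11⊕b12⊕b13⊕b14⊕b15⊕b24⊕b25⊕b26⊕b27⊕b28⊕b29⊕b30⊕b31 = 1⊕0⊕1⊕1⊕0⊕1⊕0⊕1⊕1⊕1⊕0⊕0⊕1⊕0⊕0⊕1 = 1
s16: b16⊕b17⊕b18⊕b19⊕b20⊕b21⊕b22⊕b23⊕b24⊕b25⊕b26⊕b27⊕b28⊕b29⊕b30⊕b31 = 0⊕0⊕1⊕0⊕1⊕0⊕0⊕1⊕1⊕1⊕0⊕0⊕1⊕0⊕0⊕1 = 1
Syndrome (s16...s1) = 11110 → position 30.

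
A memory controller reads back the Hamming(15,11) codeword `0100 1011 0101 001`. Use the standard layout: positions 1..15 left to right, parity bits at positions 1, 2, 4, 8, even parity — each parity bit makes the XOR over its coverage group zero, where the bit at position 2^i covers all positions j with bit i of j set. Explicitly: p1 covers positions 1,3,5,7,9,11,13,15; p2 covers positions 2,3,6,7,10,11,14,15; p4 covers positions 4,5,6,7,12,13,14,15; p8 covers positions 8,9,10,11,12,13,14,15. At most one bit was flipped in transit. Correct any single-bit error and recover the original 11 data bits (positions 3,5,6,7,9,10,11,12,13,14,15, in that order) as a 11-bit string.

01010101001

s1: b1⊕b3⊕b5⊕b7⊕b9⊕b11⊕b13⊕b15 = 0⊕0⊕1⊕1⊕0⊕0⊕0⊕1 = 1
s2: b2⊕b3⊕b6⊕b7⊕b10⊕b11⊕b14⊕b15 = 1⊕0⊕0⊕1⊕1⊕0⊕0⊕1 = 0
s4: b4⊕b5⊕b6⊕b7⊕b12⊕b13⊕b14⊕b15 = 0⊕1⊕0⊕1⊕1⊕0⊕0⊕1 = 0
s8: b8⊕b9⊕b10⊕b11⊕b12⊕b13⊕b14⊕b15 = 1⊕0⊕1⊕0⊕1⊕0⊕0⊕1 = 0
Syndrome (s8...s1) = 0001 → position 1.
Flip bit 1: corrected codeword = 110010110101001
Data bits at positions 3,5,6,7,9,10,11,12,13,14,15: 01010101001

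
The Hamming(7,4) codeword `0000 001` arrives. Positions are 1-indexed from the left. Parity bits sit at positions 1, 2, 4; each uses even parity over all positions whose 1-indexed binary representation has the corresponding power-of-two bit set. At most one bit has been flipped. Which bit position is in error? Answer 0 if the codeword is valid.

s1: b1⊕b3⊕b5⊕b7 = 0⊕0⊕0⊕1 = 1
s2: b2⊕b3⊕b6⊕b7 = 0⊕0⊕0⊕1 = 1
s4: b4⊕b5⊕b6⊕b7 = 0⊕0⊕0⊕1 = 1
Syndrome (s4...s1) = 111 → position 7.

7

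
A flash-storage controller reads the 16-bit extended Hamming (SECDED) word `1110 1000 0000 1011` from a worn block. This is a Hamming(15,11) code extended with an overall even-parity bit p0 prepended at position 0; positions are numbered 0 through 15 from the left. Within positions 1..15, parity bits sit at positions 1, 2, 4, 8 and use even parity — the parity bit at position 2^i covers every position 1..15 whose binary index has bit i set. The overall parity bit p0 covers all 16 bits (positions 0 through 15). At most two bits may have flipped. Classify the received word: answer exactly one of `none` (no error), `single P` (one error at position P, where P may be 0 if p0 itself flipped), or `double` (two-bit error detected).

s1: b1⊕b3⊕b5⊕b7⊕b9⊕b11⊕b13⊕b15 = 1⊕0⊕0⊕0⊕0⊕0⊕0⊕1 = 0
s2: b2⊕b3⊕b6⊕b7⊕b10⊕b11⊕b14⊕b15 = 1⊕0⊕0⊕0⊕0⊕0⊕1⊕1 = 1
s4: b4⊕b5⊕b6⊕b7⊕b12⊕b13⊕b14⊕b15 = 1⊕0⊕0⊕0⊕1⊕0⊕1⊕1 = 0
s8: b8⊕b9⊕b10⊕b11⊕b12⊕b13⊕b14⊕b15 = 0⊕0⊕0⊕0⊕1⊕0⊕1⊕1 = 1
Syndrome (s8...s1) = 1010 → position 10.
Overall parity (XOR of all 16 bits, including p0): 1⊕1⊕1⊕0⊕1⊕0⊕0⊕0⊕0⊕0⊕0⊕0⊕1⊕0⊕1⊕1 = 1
Overall=1, syndrome position=10 → single-bit error at position 10.

single 10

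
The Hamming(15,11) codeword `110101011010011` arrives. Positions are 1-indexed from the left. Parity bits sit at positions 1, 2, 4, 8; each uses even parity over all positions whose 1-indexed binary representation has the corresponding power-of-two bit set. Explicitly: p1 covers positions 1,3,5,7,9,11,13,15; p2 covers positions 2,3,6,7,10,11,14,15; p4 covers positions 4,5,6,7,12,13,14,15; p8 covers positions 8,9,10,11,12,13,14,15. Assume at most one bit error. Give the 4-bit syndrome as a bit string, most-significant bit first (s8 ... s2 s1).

s1: b1⊕b3⊕b5⊕b7⊕b9⊕b11⊕b13⊕b15 = 1⊕0⊕0⊕0⊕1⊕1⊕0⊕1 = 0
s2: b2⊕b3⊕b6⊕b7⊕b10⊕b11⊕b14⊕b15 = 1⊕0⊕1⊕0⊕0⊕1⊕1⊕1 = 1
s4: b4⊕b5⊕b6⊕b7⊕b12⊕b13⊕b14⊕b15 = 1⊕0⊕1⊕0⊕0⊕0⊕1⊕1 = 0
s8: b8⊕b9⊕b10⊕b11⊕b12⊕b13⊕b14⊕b15 = 1⊕1⊕0⊕1⊕0⊕0⊕1⊕1 = 1
Syndrome (s8...s1) = 1010 → position 10.

1010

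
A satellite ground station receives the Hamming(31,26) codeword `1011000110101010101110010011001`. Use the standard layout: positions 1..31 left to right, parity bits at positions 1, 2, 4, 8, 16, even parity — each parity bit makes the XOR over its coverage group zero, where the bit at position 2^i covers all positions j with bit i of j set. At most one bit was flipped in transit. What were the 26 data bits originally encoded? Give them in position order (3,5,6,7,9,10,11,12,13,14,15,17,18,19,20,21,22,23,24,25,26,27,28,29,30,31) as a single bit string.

s1: b1⊕b3⊕b5⊕b7⊕b9⊕b11⊕b13⊕b15⊕b17⊕b19⊕b21⊕b23⊕b25⊕b27⊕b29⊕b31 = 1⊕1⊕0⊕0⊕1⊕1⊕1⊕1⊕1⊕1⊕1⊕0⊕0⊕1⊕0⊕1 = 1
s2: b2⊕b3⊕b6⊕b7⊕b10⊕b11⊕b14⊕b15⊕b18⊕b19⊕b22⊕b23⊕b26⊕b27⊕b30⊕b31 = 0⊕1⊕0⊕0⊕0⊕1⊕0⊕1⊕0⊕1⊕0⊕0⊕0⊕1⊕0⊕1 = 0
s4: b4⊕b5⊕b6⊕b7⊕b12⊕b13⊕b14⊕b15⊕b20⊕b21⊕b22⊕b23⊕b28⊕b29⊕b30⊕b31 = 1⊕0⊕0⊕0⊕0⊕1⊕0⊕1⊕1⊕1⊕0⊕0⊕1⊕0⊕0⊕1 = 1
s8: b8⊕b9⊕b10⊕b11⊕b12⊕b13⊕b14⊕b15⊕b24⊕b25⊕b26⊕b27⊕b28⊕b29⊕b30⊕b31 = 1⊕1⊕0⊕1⊕0⊕1⊕0⊕1⊕1⊕0⊕0⊕1⊕1⊕0⊕0⊕1 = 1
s16: b16⊕b17⊕b18⊕b19⊕b20⊕b21⊕b22⊕b23⊕b24⊕b25⊕b26⊕b27⊕b28⊕b29⊕b30⊕b31 = 0⊕1⊕0⊕1⊕1⊕1⊕0⊕0⊕1⊕0⊕0⊕1⊕1⊕0⊕0⊕1 = 0
Syndrome (s16...s1) = 01101 → position 13.
Flip bit 13: corrected codeword = 1011000110100010101110010011001
Data bits at positions 3,5,6,7,9,10,11,12,13,14,15,17,18,19,20,21,22,23,24,25,26,27,28,29,30,31: 10001010001101110010011001

10001010001101110010011001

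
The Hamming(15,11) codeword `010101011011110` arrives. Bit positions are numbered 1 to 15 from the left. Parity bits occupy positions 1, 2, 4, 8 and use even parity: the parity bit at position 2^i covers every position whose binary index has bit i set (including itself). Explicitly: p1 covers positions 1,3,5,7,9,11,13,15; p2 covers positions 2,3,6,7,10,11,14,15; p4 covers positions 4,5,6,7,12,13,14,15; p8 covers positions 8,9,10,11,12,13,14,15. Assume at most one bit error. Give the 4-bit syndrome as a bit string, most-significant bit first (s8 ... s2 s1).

s1: b1⊕b3⊕b5⊕b7⊕b9⊕b11⊕b13⊕b15 = 0⊕0⊕0⊕0⊕1⊕1⊕1⊕0 = 1
s2: b2⊕b3⊕b6⊕b7⊕b10⊕b11⊕b14⊕b15 = 1⊕0⊕1⊕0⊕0⊕1⊕1⊕0 = 0
s4: b4⊕b5⊕b6⊕b7⊕b12⊕b13⊕b14⊕b15 = 1⊕0⊕1⊕0⊕1⊕1⊕1⊕0 = 1
s8: b8⊕b9⊕b10⊕b11⊕b12⊕b13⊕b14⊕b15 = 1⊕1⊕0⊕1⊕1⊕1⊕1⊕0 = 0
Syndrome (s8...s1) = 0101 → position 5.

0101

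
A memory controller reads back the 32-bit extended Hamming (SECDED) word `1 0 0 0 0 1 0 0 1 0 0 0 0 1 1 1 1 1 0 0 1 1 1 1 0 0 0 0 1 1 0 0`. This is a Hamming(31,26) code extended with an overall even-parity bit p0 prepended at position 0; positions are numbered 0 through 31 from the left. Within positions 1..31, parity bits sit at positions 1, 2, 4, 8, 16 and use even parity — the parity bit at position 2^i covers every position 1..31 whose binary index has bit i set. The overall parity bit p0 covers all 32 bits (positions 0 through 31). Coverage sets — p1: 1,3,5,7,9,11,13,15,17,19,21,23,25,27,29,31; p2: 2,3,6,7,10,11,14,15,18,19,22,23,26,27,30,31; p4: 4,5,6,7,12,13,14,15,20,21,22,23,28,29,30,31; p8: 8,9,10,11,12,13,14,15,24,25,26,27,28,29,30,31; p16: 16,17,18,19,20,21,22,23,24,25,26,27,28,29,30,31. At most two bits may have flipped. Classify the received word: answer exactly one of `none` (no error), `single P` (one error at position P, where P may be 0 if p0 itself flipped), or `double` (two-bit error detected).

s1: b1⊕b3⊕b5⊕b7⊕b9⊕b11⊕b13⊕b15⊕b17⊕b19⊕b21⊕b23⊕b25⊕b27⊕b29⊕b31 = 0⊕0⊕1⊕0⊕0⊕0⊕1⊕1⊕1⊕0⊕1⊕1⊕0⊕0⊕1⊕0 = 1
s2: b2⊕b3⊕b6⊕b7⊕b10⊕b11⊕b14⊕b15⊕b18⊕b19⊕b22⊕b23⊕b26⊕b27⊕b30⊕b31 = 0⊕0⊕0⊕0⊕0⊕0⊕1⊕1⊕0⊕0⊕1⊕1⊕0⊕0⊕0⊕0 = 0
s4: b4⊕b5⊕b6⊕b7⊕b12⊕b13⊕b14⊕b15⊕b20⊕b21⊕b22⊕b23⊕b28⊕b29⊕b30⊕b31 = 0⊕1⊕0⊕0⊕0⊕1⊕1⊕1⊕1⊕1⊕1⊕1⊕1⊕1⊕0⊕0 = 0
s8: b8⊕b9⊕b10⊕b11⊕b12⊕b13⊕b14⊕b15⊕b24⊕b25⊕b26⊕b27⊕b28⊕b29⊕b30⊕b31 = 1⊕0⊕0⊕0⊕0⊕1⊕1⊕1⊕0⊕0⊕0⊕0⊕1⊕1⊕0⊕0 = 0
s16: b16⊕b17⊕b18⊕b19⊕b20⊕b21⊕b22⊕b23⊕b24⊕b25⊕b26⊕b27⊕b28⊕b29⊕b30⊕b31 = 1⊕1⊕0⊕0⊕1⊕1⊕1⊕1⊕0⊕0⊕0⊕0⊕1⊕1⊕0⊕0 = 0
Syndrome (s16...s1) = 00001 → position 1.
Overall parity (XOR of all 32 bits, including p0): 1⊕0⊕0⊕0⊕0⊕1⊕0⊕0⊕1⊕0⊕0⊕0⊕0⊕1⊕1⊕1⊕1⊕1⊕0⊕0⊕1⊕1⊕1⊕1⊕0⊕0⊕0⊕0⊕1⊕1⊕0⊕0 = 0
Overall=0, syndrome position=1 → double-bit error detected (uncorrectable).

double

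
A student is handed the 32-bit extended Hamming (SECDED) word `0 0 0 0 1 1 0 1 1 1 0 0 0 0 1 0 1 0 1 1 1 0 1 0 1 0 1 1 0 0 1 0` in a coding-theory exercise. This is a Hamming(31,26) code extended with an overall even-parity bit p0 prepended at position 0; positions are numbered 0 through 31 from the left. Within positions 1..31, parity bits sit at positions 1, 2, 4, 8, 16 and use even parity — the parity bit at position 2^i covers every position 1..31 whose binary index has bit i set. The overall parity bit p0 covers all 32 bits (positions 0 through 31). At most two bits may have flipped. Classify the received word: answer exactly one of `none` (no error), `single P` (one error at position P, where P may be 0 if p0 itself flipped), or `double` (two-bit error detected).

s1: b1⊕b3⊕b5⊕b7⊕b9⊕b11⊕b13⊕b15⊕b17⊕b19⊕b21⊕b23⊕b25⊕b27⊕b29⊕b31 = 0⊕0⊕1⊕1⊕1⊕0⊕0⊕0⊕0⊕1⊕0⊕0⊕0⊕1⊕0⊕0 = 1
s2: b2⊕b3⊕b6⊕b7⊕b10⊕b11⊕b14⊕b15⊕b18⊕b19⊕b22⊕b23⊕b26⊕b27⊕b30⊕b31 = 0⊕0⊕0⊕1⊕0⊕0⊕1⊕0⊕1⊕1⊕1⊕0⊕1⊕1⊕1⊕0 = 0
s4: b4⊕b5⊕b6⊕b7⊕b12⊕b13⊕b14⊕b15⊕b20⊕b21⊕b22⊕b23⊕b28⊕b29⊕b30⊕b31 = 1⊕1⊕0⊕1⊕0⊕0⊕1⊕0⊕1⊕0⊕1⊕0⊕0⊕0⊕1⊕0 = 1
s8: b8⊕b9⊕b10⊕b11⊕b12⊕b13⊕b14⊕b15⊕b24⊕b25⊕b26⊕b27⊕b28⊕b29⊕b30⊕b31 = 1⊕1⊕0⊕0⊕0⊕0⊕1⊕0⊕1⊕0⊕1⊕1⊕0⊕0⊕1⊕0 = 1
s16: b16⊕b17⊕b18⊕b19⊕b20⊕b21⊕b22⊕b23⊕b24⊕b25⊕b26⊕b27⊕b28⊕b29⊕b30⊕b31 = 1⊕0⊕1⊕1⊕1⊕0⊕1⊕0⊕1⊕0⊕1⊕1⊕0⊕0⊕1⊕0 = 1
Syndrome (s16...s1) = 11101 → position 29.
Overall parity (XOR of all 32 bits, including p0): 0⊕0⊕0⊕0⊕1⊕1⊕0⊕1⊕1⊕1⊕0⊕0⊕0⊕0⊕1⊕0⊕1⊕0⊕1⊕1⊕1⊕0⊕1⊕0⊕1⊕0⊕1⊕1⊕0⊕0⊕1⊕0 = 1
Overall=1, syndrome position=29 → single-bit error at position 29.

single 29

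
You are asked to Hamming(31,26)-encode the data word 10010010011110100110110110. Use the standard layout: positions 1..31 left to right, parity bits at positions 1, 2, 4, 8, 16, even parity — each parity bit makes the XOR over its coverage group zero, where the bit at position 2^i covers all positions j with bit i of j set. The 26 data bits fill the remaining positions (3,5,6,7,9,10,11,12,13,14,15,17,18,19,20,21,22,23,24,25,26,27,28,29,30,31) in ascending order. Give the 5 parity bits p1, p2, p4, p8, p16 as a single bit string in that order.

Place data bits at non-power-of-two positions: b3=1, b5=0, b6=0, b7=1, b9=0, b10=0, b11=1, b12=0, b13=0, b14=1, b15=1, b17=1, b18=1, b19=0, b20=1, b21=0, b22=0, b23=1, b24=1, b25=0, b26=1, b27=1, b28=0, b29=1, b30=1, b31=0.
p1 = XOR of data positions {3,5,7,9,11,13,15,17,19,21,23,25,27,29,31} = 1⊕0⊕1⊕0⊕1⊕0⊕1⊕1⊕0⊕0⊕1⊕0⊕1⊕1⊕0 = 0
p2 = XOR of data positions {3,6,7,10,11,14,15,18,19,22,23,26,27,30,31} = 1⊕0⊕1⊕0⊕1⊕1⊕1⊕1⊕0⊕0⊕1⊕1⊕1⊕1⊕0 = 0
p4 = XOR of data positions {5,6,7,12,13,14,15,20,21,22,23,28,29,30,31} = 0⊕0⊕1⊕0⊕0⊕1⊕1⊕1⊕0⊕0⊕1⊕0⊕1⊕1⊕0 = 1
p8 = XOR of data positions {9,10,11,12,13,14,15,24,25,26,27,28,29,30,31} = 0⊕0⊕1⊕0⊕0⊕1⊕1⊕1⊕0⊕1⊕1⊕0⊕1⊕1⊕0 = 0
p16 = XOR of data positions {17,18,19,20,21,22,23,24,25,26,27,28,29,30,31} = 1⊕1⊕0⊕1⊕0⊕0⊕1⊕1⊕0⊕1⊕1⊕0⊕1⊕1⊕0 = 1
Parity bits p1,p2,p4,p8,p16 = 00101

00101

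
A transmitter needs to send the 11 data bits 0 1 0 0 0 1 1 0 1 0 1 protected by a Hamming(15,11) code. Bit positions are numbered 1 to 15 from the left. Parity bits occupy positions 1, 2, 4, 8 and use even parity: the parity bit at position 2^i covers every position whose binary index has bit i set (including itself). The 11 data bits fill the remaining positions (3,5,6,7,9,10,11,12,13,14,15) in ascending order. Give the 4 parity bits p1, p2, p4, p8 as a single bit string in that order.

Place data bits at non-power-of-two positions: b3=0, b5=1, b6=0, b7=0, b9=0, b10=1, b11=1, b12=0, b13=1, b14=0, b15=1.
p1 = XOR of data positions {3,5,7,9,11,13,15} = 0⊕1⊕0⊕0⊕1⊕1⊕1 = 0
p2 = XOR of data positions {3,6,7,10,11,14,15} = 0⊕0⊕0⊕1⊕1⊕0⊕1 = 1
p4 = XOR of data positions {5,6,7,12,13,14,15} = 1⊕0⊕0⊕0⊕1⊕0⊕1 = 1
p8 = XOR of data positions {9,10,11,12,13,14,15} = 0⊕1⊕1⊕0⊕1⊕0⊕1 = 0
Parity bits p1,p2,p4,p8 = 0110

0110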